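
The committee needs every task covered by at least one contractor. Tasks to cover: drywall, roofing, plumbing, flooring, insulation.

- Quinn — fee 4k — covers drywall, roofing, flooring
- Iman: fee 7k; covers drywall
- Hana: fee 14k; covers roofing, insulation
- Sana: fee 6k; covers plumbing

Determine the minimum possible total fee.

24

Choose Quinn, Hana, and Sana: together they cover drywall, roofing, plumbing, flooring, insulation — every task.
Total fee: 4 + 14 + 6 = 24.
No cover costs less than 24.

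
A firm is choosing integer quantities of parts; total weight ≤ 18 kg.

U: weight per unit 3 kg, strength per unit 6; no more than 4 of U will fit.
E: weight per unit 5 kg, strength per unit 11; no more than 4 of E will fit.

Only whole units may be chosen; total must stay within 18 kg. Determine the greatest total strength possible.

E has the best ratio (11/5); taking only E gives at most 3×11 = 33 (stopped by the weight limit).
Mixing does better — 1×U and 3×E: weight 18 ≤ 18, strength 1·6 + 3·11 = 39.

39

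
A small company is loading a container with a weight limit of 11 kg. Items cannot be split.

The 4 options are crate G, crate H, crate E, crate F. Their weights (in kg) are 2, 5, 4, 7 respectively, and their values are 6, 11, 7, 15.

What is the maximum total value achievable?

24

This is an integer program with binary decision variables.
Take crate G, crate H, and crate E: weight 2 + 5 + 4 = 11 ≤ 11, value 6 + 11 + 7 = 24.
No other feasible combination does better.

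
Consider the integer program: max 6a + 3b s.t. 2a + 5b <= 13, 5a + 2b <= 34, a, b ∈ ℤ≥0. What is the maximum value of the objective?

The continuous relaxation peaks at (6.5, 0) with value 39.00; rounding to a feasible lattice point costs some objective.
(a,b)=(6,0) is feasible, giving 36.
(a,b)=(5,0) is feasible, giving 30.
No feasible integer point exceeds 36.

36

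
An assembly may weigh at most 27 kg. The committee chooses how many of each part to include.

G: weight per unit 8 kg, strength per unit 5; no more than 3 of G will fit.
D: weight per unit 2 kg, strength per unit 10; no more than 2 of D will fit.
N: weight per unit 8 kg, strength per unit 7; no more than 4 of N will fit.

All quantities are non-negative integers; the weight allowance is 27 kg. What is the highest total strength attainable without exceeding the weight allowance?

34

D has the best ratio (10/2); taking only D gives at most 2×10 = 20 (stopped by the supply cap of 2).
Mixing does better — 2×D and 2×N: weight 20 ≤ 27, strength 2·10 + 2·7 = 34.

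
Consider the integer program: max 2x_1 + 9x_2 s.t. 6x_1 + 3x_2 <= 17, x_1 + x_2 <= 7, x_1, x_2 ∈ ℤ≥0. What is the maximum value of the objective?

45

The continuous relaxation peaks at (0, 5.67) with value 51.00; rounding to a feasible lattice point costs some objective.
(x_1,x_2)=(0,5) is feasible, giving 45.
(x_1,x_2)=(0,4) is feasible, giving 36.
The best lattice point is (0,5), giving 45.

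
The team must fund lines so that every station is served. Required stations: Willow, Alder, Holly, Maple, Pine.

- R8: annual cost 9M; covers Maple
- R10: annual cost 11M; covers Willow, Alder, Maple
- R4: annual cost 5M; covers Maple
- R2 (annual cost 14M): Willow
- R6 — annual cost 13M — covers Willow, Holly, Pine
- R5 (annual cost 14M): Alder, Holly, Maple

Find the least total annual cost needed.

Choose R10 and R6: together they cover Willow, Alder, Holly, Maple, Pine — every station.
Total annual cost: 11 + 13 = 24.
No cover costs less than 24.

24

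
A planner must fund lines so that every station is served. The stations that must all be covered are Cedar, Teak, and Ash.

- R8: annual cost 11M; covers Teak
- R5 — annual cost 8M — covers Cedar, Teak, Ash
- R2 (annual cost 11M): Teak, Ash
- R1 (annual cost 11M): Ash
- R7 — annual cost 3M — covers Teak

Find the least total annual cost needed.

8

This is an integer covering problem.
R5 alone covers Cedar, Teak, Ash — every station.
Total annual cost: 8.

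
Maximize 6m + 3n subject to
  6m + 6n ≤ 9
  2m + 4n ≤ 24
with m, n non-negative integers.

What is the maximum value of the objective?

6

(m,n)=(1,0): 6·1+6·0=6≤9, 2·1+4·0=2≤24, objective 6.
(m,n)=(0,1): 6·0+6·1=6≤9, 2·0+4·1=4≤24, objective 3.
No feasible integer point exceeds 6.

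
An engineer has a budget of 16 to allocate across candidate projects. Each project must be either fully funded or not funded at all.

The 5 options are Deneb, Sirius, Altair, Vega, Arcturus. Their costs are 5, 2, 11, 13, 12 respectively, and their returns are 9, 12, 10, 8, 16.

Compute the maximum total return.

This is a 0-1 knapsack instance.
Deneb + Sirius: cost 5 + 2 = 7 ≤ 16, return 9 + 12 = 21.
Sirius + Altair: cost 2 + 11 = 13 ≤ 16, return 12 + 10 = 22.
Sirius + Arcturus: cost 2 + 12 = 14 ≤ 16, return 12 + 16 = 28.
Best is Sirius and Arcturus with total return 28.

28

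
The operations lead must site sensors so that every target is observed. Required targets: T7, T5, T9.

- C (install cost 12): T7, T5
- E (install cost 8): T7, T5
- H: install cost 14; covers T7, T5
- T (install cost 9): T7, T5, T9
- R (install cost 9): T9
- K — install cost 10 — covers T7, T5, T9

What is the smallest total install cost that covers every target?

9

T alone covers T7, T5, T9 — every target.
Total install cost: 9.
No cover costs less than 9.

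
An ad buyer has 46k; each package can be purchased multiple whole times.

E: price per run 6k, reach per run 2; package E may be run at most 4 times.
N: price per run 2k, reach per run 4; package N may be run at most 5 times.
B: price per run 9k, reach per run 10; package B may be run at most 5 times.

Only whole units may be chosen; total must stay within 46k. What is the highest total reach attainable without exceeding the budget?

Take 5×N and 4×B: price 46 ≤ 46, reach 5·4 + 4·10 = 60.
N has the best ratio (4/2) and is taken to its limit of 5; remaining capacity is filled optimally with the others.

60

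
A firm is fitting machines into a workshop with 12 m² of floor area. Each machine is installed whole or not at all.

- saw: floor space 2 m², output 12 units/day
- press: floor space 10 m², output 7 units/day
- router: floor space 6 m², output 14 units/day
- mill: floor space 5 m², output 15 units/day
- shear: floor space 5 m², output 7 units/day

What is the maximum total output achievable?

router + mill: floor space 6 + 5 = 11 ≤ 12, output 14 + 15 = 29.
saw + mill + shear: floor space 2 + 5 + 5 = 12 ≤ 12, output 12 + 15 + 7 = 34.
Best is saw, mill, and shear with total output 34.

34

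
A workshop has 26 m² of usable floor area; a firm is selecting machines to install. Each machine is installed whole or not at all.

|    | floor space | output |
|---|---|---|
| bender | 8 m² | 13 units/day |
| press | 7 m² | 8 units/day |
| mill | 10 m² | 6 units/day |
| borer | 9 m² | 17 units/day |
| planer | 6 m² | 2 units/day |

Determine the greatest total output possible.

Allowing fractional choices, the relaxed optimum would be about 39.2, but machines are indivisible.
bender + borer + planer: floor space 8 + 9 + 6 = 23 ≤ 26, output 13 + 17 + 2 = 32.
bender + press + borer: floor space 8 + 7 + 9 = 24 ≤ 26, output 13 + 8 + 17 = 38.
press + mill + borer: floor space 7 + 10 + 9 = 26 ≤ 26, output 8 + 6 + 17 = 31.
Best is bender, press, and borer with total output 38.

38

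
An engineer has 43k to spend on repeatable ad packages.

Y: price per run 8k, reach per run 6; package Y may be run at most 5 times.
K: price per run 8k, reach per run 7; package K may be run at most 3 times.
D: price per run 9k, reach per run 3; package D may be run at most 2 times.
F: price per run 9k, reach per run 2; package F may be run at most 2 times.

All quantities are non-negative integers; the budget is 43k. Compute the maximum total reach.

K has the best ratio (7/8); taking only K gives at most 3×7 = 21 (stopped by the supply cap of 3).
Mixing does better — 2×Y and 3×K: price 40 ≤ 43, reach 2·6 + 3·7 = 33.

33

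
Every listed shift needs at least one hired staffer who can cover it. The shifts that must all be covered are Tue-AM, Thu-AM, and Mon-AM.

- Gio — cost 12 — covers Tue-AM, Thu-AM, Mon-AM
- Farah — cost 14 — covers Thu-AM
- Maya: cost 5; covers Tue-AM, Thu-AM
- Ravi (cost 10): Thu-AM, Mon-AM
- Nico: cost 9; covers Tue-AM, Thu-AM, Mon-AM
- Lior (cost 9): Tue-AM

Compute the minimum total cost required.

9

Nico alone covers Tue-AM, Thu-AM, Mon-AM — every shift.
Total cost: 9.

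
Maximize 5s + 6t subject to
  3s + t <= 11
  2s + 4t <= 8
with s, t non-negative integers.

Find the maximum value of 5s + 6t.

Relaxing integrality, the LP optimum is 19.20 at (s,t) = (3.6, 0.2), which is not an integer point.
(s,t)=(2,1): 3·2+1·1=7≤11, 2·2+4·1=8≤8, objective 16.
(s,t)=(3,0): 3·3+1·0=9≤11, 2·3+4·0=6≤8, objective 15.
(s,t)=(1,1): 3·1+1·1=4≤11, 2·1+4·1=6≤8, objective 11.
Maximum is 16 at (s,t)=(2,1).

16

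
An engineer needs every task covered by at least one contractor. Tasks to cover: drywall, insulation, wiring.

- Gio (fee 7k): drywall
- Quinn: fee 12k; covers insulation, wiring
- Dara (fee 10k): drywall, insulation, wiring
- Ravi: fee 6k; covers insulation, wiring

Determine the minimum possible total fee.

This is a weighted set-cover instance.
The greedy cost-per-new-task heuristic would pick Ravi and Gio for 13, but a cheaper cover exists.
Dara alone covers drywall, insulation, wiring — every task.
Total fee: 10.
No cover costs less than 10.

10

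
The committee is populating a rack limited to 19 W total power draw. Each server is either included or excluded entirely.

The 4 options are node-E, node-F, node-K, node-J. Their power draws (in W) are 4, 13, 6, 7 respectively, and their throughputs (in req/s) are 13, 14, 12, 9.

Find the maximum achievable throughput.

34

Allowing fractional choices, the relaxed optimum would be about 36.2, but servers are indivisible.
node-E + node-K + node-J: power draw 4 + 6 + 7 = 17 ≤ 19, throughput 13 + 12 + 9 = 34.
node-F + node-K: power draw 13 + 6 = 19 ≤ 19, throughput 14 + 12 = 26.
node-E + node-F: power draw 4 + 13 = 17 ≤ 19, throughput 13 + 14 = 27.
Best is node-E, node-K, and node-J with total throughput 34.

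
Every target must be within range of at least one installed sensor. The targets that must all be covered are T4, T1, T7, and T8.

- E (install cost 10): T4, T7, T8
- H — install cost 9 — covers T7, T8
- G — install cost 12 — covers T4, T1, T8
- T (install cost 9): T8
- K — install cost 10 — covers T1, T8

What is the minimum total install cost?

Choose E and K: together they cover T4, T1, T7, T8 — every target.
Total install cost: 10 + 10 = 20.
No cover costs less than 20.

20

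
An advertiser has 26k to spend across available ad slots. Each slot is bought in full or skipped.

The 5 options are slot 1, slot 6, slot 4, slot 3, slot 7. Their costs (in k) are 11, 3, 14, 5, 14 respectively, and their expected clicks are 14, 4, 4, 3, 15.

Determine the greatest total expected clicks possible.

29

Allowing fractional choices, the relaxed optimum would be about 30.9, but ad slots are indivisible.
slot 6 + slot 3 + slot 7: cost 3 + 5 + 14 = 22 ≤ 26, expected clicks 4 + 3 + 15 = 22.
slot 1 + slot 7: cost 11 + 14 = 25 ≤ 26, expected clicks 14 + 15 = 29.
slot 1 + slot 6 + slot 3: cost 11 + 3 + 5 = 19 ≤ 26, expected clicks 14 + 4 + 3 = 21.
Best is slot 1 and slot 7 with total expected clicks 29.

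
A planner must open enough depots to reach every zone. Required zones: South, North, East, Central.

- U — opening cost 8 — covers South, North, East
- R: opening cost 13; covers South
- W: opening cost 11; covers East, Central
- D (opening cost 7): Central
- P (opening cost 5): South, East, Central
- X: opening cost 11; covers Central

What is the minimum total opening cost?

Choose U and P: together they cover South, North, East, Central — every zone.
Total opening cost: 8 + 5 = 13.
No cover costs less than 13.

13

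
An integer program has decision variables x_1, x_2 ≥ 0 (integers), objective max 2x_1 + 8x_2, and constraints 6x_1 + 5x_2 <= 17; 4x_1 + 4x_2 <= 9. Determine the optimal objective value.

16

Relaxing integrality, the LP optimum is 18.00 at (x_1,x_2) = (0, 2.25), which is not an integer point.
(x_1,x_2)=(0,2) is feasible, giving 16.
(x_1,x_2)=(1,1) is feasible, giving 10.
Maximum is 16 at (x_1,x_2)=(0,2).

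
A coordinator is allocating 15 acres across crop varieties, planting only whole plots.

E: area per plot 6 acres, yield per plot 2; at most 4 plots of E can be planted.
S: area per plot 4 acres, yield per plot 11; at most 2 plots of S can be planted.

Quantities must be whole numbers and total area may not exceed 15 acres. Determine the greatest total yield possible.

S has the best ratio (11/4); taking only S gives at most 2×11 = 22 (stopped by the supply cap of 2).
Mixing does better — 1×E and 2×S: area 14 ≤ 15, yield 1·2 + 2·11 = 24.

24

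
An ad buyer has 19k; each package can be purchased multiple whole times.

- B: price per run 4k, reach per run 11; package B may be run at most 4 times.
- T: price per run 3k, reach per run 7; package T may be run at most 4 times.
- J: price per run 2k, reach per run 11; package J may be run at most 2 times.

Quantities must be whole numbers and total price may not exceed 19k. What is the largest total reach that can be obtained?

62

J has the best ratio (11/2); taking only J gives at most 2×11 = 22 (stopped by the supply cap of 2).
Mixing does better — 3×B, 1×T, and 2×J: price 19 ≤ 19, reach 3·11 + 1·7 + 2·11 = 62.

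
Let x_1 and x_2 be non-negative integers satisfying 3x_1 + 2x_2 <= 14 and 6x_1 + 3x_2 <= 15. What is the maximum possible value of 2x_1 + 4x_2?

20

(x_1,x_2)=(0,5): 3·0+2·5=10≤14, 6·0+3·5=15≤15, objective 20.
(x_1,x_2)=(0,4): 3·0+2·4=8≤14, 6·0+3·4=12≤15, objective 16.
No feasible integer point exceeds 20.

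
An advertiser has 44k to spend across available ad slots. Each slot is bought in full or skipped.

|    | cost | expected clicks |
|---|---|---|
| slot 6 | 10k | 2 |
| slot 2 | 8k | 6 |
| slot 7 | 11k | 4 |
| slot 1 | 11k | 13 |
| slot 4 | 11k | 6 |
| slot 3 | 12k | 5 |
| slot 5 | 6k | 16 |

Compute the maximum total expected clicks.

This is a 0-1 knapsack instance.
Allowing fractional choices, the relaxed optimum would be about 44.3, but ad slots are indivisible.
slot 2 + slot 1 + slot 3 + slot 5: cost 8 + 11 + 12 + 6 = 37 ≤ 44, expected clicks 6 + 13 + 5 + 16 = 40.
slot 2 + slot 1 + slot 4 + slot 5: cost 8 + 11 + 11 + 6 = 36 ≤ 44, expected clicks 6 + 13 + 6 + 16 = 41.
Best is slot 2, slot 1, slot 4, and slot 5 with total expected clicks 41.

41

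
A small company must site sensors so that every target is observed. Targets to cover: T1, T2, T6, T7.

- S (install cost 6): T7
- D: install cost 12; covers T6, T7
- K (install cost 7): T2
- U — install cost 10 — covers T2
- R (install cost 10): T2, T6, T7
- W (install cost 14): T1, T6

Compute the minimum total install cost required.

24

This is a weighted set-cover instance.
Choose R and W: together they cover T1, T2, T6, T7 — every target.
Total install cost: 10 + 14 = 24.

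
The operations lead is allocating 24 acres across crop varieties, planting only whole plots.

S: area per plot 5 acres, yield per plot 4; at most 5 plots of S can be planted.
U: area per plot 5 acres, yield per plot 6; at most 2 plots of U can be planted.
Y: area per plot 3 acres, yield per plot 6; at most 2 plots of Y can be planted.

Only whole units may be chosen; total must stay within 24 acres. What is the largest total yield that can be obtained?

Y has the best ratio (6/3); taking only Y gives at most 2×6 = 12 (stopped by the supply cap of 2).
Mixing does better — 1×S, 2×U, and 2×Y: area 21 ≤ 24, yield 1·4 + 2·6 + 2·6 = 28.

28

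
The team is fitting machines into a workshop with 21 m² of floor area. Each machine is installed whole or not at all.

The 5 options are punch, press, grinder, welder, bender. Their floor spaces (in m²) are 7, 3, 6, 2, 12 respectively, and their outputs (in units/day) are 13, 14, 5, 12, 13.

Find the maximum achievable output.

44

punch + press + welder: floor space 7 + 3 + 2 = 12 ≤ 21, output 13 + 14 + 12 = 39.
punch + press + grinder + welder: floor space 7 + 3 + 6 + 2 = 18 ≤ 21, output 13 + 14 + 5 + 12 = 44.
press + welder + bender: floor space 3 + 2 + 12 = 17 ≤ 21, output 14 + 12 + 13 = 39.
Best is punch, press, grinder, and welder with total output 44.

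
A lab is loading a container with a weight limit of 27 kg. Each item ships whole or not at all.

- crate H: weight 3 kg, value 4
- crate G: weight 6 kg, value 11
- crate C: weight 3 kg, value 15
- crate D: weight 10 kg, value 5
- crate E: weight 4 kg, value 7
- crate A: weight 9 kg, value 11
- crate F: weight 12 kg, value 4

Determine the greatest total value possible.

48

Take crate H, crate G, crate C, crate E, and crate A: weight 3 + 6 + 3 + 4 + 9 = 25 ≤ 27, value 4 + 11 + 15 + 7 + 11 = 48.
No other feasible combination does better.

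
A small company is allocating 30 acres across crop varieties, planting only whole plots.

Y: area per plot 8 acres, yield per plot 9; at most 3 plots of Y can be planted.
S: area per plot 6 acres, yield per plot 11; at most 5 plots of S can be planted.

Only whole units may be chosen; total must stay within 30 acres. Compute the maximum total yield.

55

This is a bounded integer knapsack.
S has the best ratio (11/6); taking only S gives at most 5×11 = 55 (stopped by the area limit).
Optimal: 5×S: area 30 ≤ 30, yield 5·11 = 55.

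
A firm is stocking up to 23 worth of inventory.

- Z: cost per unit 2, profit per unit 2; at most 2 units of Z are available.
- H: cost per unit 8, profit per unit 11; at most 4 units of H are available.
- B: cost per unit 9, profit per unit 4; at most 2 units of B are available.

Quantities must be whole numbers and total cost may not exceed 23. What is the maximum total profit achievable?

26

H has the best ratio (11/8); taking only H gives at most 2×11 = 22 (stopped by the cost limit).
Mixing does better — 2×Z and 2×H: cost 20 ≤ 23, profit 2·2 + 2·11 = 26.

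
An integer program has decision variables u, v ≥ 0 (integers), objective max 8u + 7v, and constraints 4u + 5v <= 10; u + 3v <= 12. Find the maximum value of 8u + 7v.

(u,v)=(2,0) is feasible, giving 16.
(u,v)=(1,1) is feasible, giving 15.
Maximum is 16 at (u,v)=(2,0).

16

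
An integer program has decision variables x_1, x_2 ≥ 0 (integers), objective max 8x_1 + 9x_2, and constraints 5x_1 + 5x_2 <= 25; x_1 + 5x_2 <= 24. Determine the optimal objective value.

The continuous relaxation peaks at (0.25, 4.75) with value 44.75; rounding to a feasible lattice point costs some objective.
(x_1,x_2)=(1,4): 5·1+5·4=25≤25, 1·1+5·4=21≤24, objective 44.
(x_1,x_2)=(2,3): 5·2+5·3=25≤25, 1·2+5·3=17≤24, objective 43.
(x_1,x_2)=(0,4): 5·0+5·4=20≤25, 1·0+5·4=20≤24, objective 36.
(x_1,x_2)=(1,3): 5·1+5·3=20≤25, 1·1+5·3=16≤24, objective 35.
The best lattice point is (1,4), giving 44.

44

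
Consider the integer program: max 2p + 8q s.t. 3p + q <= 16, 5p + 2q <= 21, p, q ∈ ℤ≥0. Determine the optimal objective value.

80

The continuous relaxation peaks at (0, 10.5) with value 84.00; rounding to a feasible lattice point costs some objective.
(p,q)=(0,10): 3·0+1·10=10≤16, 5·0+2·10=20≤21, objective 80.
(p,q)=(0,9): 3·0+1·9=9≤16, 5·0+2·9=18≤21, objective 72.
Maximum is 80 at (p,q)=(0,10).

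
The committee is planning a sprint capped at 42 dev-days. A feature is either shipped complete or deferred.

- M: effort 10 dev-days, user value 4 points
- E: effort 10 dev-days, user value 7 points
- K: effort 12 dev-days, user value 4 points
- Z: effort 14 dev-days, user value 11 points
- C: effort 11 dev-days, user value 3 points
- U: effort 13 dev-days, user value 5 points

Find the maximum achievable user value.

Allowing fractional choices, the relaxed optimum would be about 25.1, but features are indivisible.
E + Z + U: effort 10 + 14 + 13 = 37 ≤ 42, user value 7 + 11 + 5 = 23.
M + E + Z: effort 10 + 10 + 14 = 34 ≤ 42, user value 4 + 7 + 11 = 22.
Best is E, Z, and U with total user value 23.

23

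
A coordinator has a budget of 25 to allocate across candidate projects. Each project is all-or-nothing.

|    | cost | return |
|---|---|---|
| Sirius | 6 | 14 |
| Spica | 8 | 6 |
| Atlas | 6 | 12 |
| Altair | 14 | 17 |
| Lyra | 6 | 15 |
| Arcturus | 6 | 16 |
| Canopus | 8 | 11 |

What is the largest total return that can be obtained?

57

This is an integer program with binary decision variables.
Allowing fractional choices, the relaxed optimum would be about 58.4, but projects are indivisible.
Sirius + Lyra + Arcturus: cost 6 + 6 + 6 = 18 ≤ 25, return 14 + 15 + 16 = 45.
Sirius + Atlas + Lyra + Arcturus: cost 6 + 6 + 6 + 6 = 24 ≤ 25, return 14 + 12 + 15 + 16 = 57.
Best is Sirius, Atlas, Lyra, and Arcturus with total return 57.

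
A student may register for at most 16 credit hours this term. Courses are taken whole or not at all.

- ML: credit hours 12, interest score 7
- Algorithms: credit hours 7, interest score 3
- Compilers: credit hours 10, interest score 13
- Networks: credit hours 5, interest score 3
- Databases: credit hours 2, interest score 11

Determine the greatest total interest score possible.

Treat it as a binary knapsack problem.
Take Compilers and Databases: credit hours 10 + 2 = 12 ≤ 16, interest score 13 + 11 = 24.
No other feasible combination does better.

24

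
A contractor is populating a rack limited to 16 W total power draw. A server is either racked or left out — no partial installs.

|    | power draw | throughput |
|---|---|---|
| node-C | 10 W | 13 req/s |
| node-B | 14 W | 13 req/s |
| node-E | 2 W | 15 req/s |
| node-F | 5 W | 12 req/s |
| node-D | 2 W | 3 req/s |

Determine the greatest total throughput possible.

Allowing fractional choices, the relaxed optimum would be about 39.1, but servers are indivisible.
node-C + node-E + node-D: power draw 10 + 2 + 2 = 14 ≤ 16, throughput 13 + 15 + 3 = 31.
node-E + node-F + node-D: power draw 2 + 5 + 2 = 9 ≤ 16, throughput 15 + 12 + 3 = 30.
node-C + node-E: power draw 10 + 2 = 12 ≤ 16, throughput 13 + 15 = 28.
Best is node-C, node-E, and node-D with total throughput 31.

31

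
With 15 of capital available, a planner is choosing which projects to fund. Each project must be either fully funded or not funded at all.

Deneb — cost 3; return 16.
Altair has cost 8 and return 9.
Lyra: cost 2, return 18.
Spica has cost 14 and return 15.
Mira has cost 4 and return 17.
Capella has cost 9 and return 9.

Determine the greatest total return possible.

51

Take Deneb, Lyra, and Mira: cost 3 + 2 + 4 = 9 ≤ 15, return 16 + 18 + 17 = 51.
No other feasible combination does better.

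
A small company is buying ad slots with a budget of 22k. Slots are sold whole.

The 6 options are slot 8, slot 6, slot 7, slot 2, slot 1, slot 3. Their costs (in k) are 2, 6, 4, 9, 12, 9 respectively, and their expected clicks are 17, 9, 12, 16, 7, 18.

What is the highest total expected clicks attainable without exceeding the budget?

56

slot 8 + slot 6 + slot 7 + slot 2: cost 2 + 6 + 4 + 9 = 21 ≤ 22, expected clicks 17 + 9 + 12 + 16 = 54.
slot 8 + slot 6 + slot 7 + slot 3: cost 2 + 6 + 4 + 9 = 21 ≤ 22, expected clicks 17 + 9 + 12 + 18 = 56.
Best is slot 8, slot 6, slot 7, and slot 3 with total expected clicks 56.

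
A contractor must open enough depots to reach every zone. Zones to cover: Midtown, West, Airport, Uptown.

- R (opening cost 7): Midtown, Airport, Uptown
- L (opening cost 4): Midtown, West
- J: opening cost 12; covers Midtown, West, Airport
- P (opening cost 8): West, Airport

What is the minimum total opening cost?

11

This is an integer covering problem.
Choose R and L: together they cover Midtown, West, Airport, Uptown — every zone.
Total opening cost: 7 + 4 = 11.
No cover costs less than 11.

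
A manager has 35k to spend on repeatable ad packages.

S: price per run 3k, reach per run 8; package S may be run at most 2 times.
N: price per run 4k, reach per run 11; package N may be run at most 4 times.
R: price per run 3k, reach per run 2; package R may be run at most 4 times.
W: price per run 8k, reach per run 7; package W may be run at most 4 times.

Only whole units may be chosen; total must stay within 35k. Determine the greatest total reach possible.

69

This is a bounded integer knapsack.
2×S, 4×N, 1×R, and 1×W: price 33 ≤ 35, reach 2·8 + 4·11 + 1·2 + 1·7 = 69.
2×S, 4×N, and 4×R: price 34 ≤ 35, reach 2·8 + 4·11 + 4·2 = 68.
Best is 69.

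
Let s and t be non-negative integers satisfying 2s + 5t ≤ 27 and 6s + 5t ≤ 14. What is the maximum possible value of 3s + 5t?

10

(s,t)=(0,2): 2·0+5·2=10≤27, 6·0+5·2=10≤14, objective 10.
(s,t)=(1,1): 2·1+5·1=7≤27, 6·1+5·1=11≤14, objective 8.
(s,t)=(0,1): 2·0+5·1=5≤27, 6·0+5·1=5≤14, objective 5.
Maximum is 10 at (s,t)=(0,2).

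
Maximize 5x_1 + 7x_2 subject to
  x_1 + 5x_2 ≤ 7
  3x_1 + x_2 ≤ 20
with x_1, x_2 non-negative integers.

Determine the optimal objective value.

30

The continuous relaxation peaks at (6.64, 0.0714) with value 33.71; rounding to a feasible lattice point costs some objective.
(x_1,x_2)=(6,0) is feasible, giving 30.
(x_1,x_2)=(5,0) is feasible, giving 25.
Maximum is 30 at (x_1,x_2)=(6,0).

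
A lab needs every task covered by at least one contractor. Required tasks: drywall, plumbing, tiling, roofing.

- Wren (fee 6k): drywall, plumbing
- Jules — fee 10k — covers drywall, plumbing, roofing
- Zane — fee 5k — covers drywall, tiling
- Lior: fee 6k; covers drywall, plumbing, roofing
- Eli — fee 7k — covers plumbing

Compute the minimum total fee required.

11

Choose Zane and Lior: together they cover drywall, plumbing, tiling, roofing — every task.
Total fee: 5 + 6 = 11.
No cover costs less than 11.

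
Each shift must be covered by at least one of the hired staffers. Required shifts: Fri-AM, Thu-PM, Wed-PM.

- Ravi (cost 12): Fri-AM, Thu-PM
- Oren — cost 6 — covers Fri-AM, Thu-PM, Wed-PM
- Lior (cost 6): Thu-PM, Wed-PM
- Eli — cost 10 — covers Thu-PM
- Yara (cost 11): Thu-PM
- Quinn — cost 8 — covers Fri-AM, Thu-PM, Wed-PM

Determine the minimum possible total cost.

6

This is an integer covering problem.
Oren alone covers Fri-AM, Thu-PM, Wed-PM — every shift.
Total cost: 6.
No cover costs less than 6.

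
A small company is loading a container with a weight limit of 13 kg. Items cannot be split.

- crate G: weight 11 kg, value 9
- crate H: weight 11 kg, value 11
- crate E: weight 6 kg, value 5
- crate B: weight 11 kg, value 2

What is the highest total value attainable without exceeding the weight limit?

Take crate H: weight 11 ≤ 13, value 11.
No other feasible combination does better.

11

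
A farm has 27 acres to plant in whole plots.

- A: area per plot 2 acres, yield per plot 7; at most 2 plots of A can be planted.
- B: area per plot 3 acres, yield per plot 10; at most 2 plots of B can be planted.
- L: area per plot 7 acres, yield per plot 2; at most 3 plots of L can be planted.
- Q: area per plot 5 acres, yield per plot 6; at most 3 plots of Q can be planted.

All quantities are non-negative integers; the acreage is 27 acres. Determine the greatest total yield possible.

Take 2×A, 2×B, and 3×Q: area 25 ≤ 27, yield 2·7 + 2·10 + 3·6 = 52.
A has the best ratio (7/2) and is taken to its limit of 2; remaining capacity is filled optimally with the others.

52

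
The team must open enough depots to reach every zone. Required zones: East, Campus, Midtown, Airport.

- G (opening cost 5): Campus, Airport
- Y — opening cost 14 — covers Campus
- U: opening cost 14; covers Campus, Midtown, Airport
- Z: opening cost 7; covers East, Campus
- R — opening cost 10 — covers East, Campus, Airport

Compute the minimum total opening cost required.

This is an integer covering problem.
The greedy cost-per-new-zone heuristic would pick G, Z, and U for 26, but a cheaper cover exists.
Choose U and Z: together they cover East, Campus, Midtown, Airport — every zone.
Total opening cost: 14 + 7 = 21.
No cover costs less than 21.

21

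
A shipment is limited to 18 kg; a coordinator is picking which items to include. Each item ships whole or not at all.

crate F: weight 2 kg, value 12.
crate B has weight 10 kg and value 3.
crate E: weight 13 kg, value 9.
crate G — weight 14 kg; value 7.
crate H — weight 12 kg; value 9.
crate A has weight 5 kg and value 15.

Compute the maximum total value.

Take crate F, crate B, and crate A: weight 2 + 10 + 5 = 17 ≤ 18, value 12 + 3 + 15 = 30.
No other feasible combination does better.

30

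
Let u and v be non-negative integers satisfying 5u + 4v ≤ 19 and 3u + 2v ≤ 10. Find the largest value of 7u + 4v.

22

(u,v)=(2,2): 5·2+4·2=18≤19, 3·2+2·2=10≤10, objective 22.
(u,v)=(3,0): 5·3+4·0=15≤19, 3·3+2·0=9≤10, objective 21.
(u,v)=(1,3): 5·1+4·3=17≤19, 3·1+2·3=9≤10, objective 19.
No feasible integer point exceeds 22.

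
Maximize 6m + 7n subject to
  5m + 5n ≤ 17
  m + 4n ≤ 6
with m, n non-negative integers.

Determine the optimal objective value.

(m,n)=(2,1): 5·2+5·1=15≤17, 1·2+4·1=6≤6, objective 19.
(m,n)=(3,0): 5·3+5·0=15≤17, 1·3+4·0=3≤6, objective 18.
(m,n)=(1,1): 5·1+5·1=10≤17, 1·1+4·1=5≤6, objective 13.
(m,n)=(2,0): 5·2+5·0=10≤17, 1·2+4·0=2≤6, objective 12.
The best lattice point is (2,1), giving 19.

19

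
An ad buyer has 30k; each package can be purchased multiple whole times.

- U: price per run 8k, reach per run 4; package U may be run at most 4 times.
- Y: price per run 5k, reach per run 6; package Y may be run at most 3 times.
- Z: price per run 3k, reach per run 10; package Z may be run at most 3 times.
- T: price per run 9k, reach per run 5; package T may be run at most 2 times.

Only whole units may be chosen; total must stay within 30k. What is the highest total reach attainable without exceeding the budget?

This is a bounded integer knapsack.
Z has the best ratio (10/3); taking only Z gives at most 3×10 = 30 (stopped by the supply cap of 3).
Mixing does better — 3×Y and 3×Z: price 24 ≤ 30, reach 3·6 + 3·10 = 48.

48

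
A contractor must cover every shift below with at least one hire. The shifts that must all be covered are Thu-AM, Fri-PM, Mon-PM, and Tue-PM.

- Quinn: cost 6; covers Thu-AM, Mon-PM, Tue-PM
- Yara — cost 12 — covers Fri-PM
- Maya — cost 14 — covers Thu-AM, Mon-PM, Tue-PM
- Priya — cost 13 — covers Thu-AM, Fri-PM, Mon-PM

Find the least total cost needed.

This is a weighted set-cover instance.
Choose Quinn and Yara: together they cover Thu-AM, Fri-PM, Mon-PM, Tue-PM — every shift.
Total cost: 6 + 12 = 18.
No cover costs less than 18.

18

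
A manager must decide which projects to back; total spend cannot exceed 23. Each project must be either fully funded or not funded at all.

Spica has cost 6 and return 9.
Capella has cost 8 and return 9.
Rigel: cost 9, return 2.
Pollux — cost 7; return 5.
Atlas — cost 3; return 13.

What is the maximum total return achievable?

Allowing fractional choices, the relaxed optimum would be about 35.3, but projects are indivisible.
Spica + Capella + Atlas: cost 6 + 8 + 3 = 17 ≤ 23, return 9 + 9 + 13 = 31.
Spica + Pollux + Atlas: cost 6 + 7 + 3 = 16 ≤ 23, return 9 + 5 + 13 = 27.
Capella + Pollux + Atlas: cost 8 + 7 + 3 = 18 ≤ 23, return 9 + 5 + 13 = 27.
Best is Spica, Capella, and Atlas with total return 31.

31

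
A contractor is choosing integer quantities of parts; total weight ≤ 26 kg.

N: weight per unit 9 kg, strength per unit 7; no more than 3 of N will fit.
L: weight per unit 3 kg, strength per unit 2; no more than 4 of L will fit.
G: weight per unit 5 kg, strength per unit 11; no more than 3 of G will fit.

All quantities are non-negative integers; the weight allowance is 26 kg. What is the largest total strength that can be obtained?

40

This is a bounded integer knapsack.
G has the best ratio (11/5); taking only G gives at most 3×11 = 33 (stopped by the supply cap of 3).
Mixing does better — 1×N and 3×G: weight 24 ≤ 26, strength 1·7 + 3·11 = 40.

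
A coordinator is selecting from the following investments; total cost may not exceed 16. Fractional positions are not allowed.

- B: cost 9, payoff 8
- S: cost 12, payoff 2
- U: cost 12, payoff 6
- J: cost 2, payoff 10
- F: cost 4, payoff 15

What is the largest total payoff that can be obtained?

33

B + J + F: cost 9 + 2 + 4 = 15 ≤ 16, payoff 8 + 10 + 15 = 33.
J + F: cost 2 + 4 = 6 ≤ 16, payoff 10 + 15 = 25.
Best is B, J, and F with total payoff 33.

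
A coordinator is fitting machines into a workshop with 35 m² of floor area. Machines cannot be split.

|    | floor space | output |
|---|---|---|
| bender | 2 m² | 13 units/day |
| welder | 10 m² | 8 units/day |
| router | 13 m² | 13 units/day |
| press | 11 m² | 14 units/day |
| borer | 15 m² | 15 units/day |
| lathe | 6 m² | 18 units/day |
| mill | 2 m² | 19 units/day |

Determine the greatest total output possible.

77

Allowing fractional choices, the relaxed optimum would be about 78.0, but machines are indivisible.
bender + welder + borer + lathe + mill: floor space 2 + 10 + 15 + 6 + 2 = 35 ≤ 35, output 13 + 8 + 15 + 18 + 19 = 73.
bender + router + press + lathe + mill: floor space 2 + 13 + 11 + 6 + 2 = 34 ≤ 35, output 13 + 13 + 14 + 18 + 19 = 77.
Best is bender, router, press, lathe, and mill with total output 77.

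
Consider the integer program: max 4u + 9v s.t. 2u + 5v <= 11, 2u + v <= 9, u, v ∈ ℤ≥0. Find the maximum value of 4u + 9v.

(u,v)=(3,1): 2·3+5·1=11≤11, 2·3+1·1=7≤9, objective 21.
(u,v)=(2,1): 2·2+5·1=9≤11, 2·2+1·1=5≤9, objective 17.
(u,v)=(4,0): 2·4+5·0=8≤11, 2·4+1·0=8≤9, objective 16.
Maximum is 21 at (u,v)=(3,1).

21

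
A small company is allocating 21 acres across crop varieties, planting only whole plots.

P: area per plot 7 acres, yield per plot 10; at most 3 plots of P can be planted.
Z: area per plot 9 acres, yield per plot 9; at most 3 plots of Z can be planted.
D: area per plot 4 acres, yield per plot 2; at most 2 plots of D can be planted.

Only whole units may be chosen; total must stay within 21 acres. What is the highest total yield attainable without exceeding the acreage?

30

2×P and 1×D: area 18 ≤ 21, yield 2·10 + 1·2 = 22.
3×P: area 21 ≤ 21, yield 3·10 = 30.
Best is 30.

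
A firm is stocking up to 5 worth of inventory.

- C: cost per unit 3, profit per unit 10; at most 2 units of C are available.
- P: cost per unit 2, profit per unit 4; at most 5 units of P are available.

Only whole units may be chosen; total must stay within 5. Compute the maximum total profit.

14

C has the best ratio (10/3); taking only C gives at most 1×10 = 10 (stopped by the cost limit).
Mixing does better — 1×C and 1×P: cost 5 ≤ 5, profit 1·10 + 1·4 = 14.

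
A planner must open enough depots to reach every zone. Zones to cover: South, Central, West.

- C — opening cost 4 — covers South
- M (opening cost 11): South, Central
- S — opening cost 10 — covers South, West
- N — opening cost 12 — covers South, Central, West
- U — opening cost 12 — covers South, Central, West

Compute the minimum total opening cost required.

12

The greedy cost-per-new-zone heuristic would pick C and N for 16, but a cheaper cover exists.
N alone covers South, Central, West — every zone.
Total opening cost: 12.
No cover costs less than 12.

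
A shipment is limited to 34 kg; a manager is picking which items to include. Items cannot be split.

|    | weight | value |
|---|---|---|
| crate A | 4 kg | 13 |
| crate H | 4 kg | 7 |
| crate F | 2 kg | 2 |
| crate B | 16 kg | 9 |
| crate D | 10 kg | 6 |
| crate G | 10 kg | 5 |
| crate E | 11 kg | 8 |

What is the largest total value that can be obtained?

crate A + crate H + crate B + crate D: weight 4 + 4 + 16 + 10 = 34 ≤ 34, value 13 + 7 + 9 + 6 = 35.
crate A + crate H + crate F + crate D + crate E: weight 4 + 4 + 2 + 10 + 11 = 31 ≤ 34, value 13 + 7 + 2 + 6 + 8 = 36.
crate A + crate H + crate F + crate G + crate E: weight 4 + 4 + 2 + 10 + 11 = 31 ≤ 34, value 13 + 7 + 2 + 5 + 8 = 35.
Best is crate A, crate H, crate F, crate D, and crate E with total value 36.

36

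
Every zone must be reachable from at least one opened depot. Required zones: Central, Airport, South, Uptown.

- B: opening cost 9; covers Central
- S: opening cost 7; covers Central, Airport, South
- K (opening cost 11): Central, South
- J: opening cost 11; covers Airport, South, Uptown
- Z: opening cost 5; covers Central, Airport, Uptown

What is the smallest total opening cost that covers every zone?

Choose S and Z: together they cover Central, Airport, South, Uptown — every zone.
Total opening cost: 7 + 5 = 12.
No cover costs less than 12.

12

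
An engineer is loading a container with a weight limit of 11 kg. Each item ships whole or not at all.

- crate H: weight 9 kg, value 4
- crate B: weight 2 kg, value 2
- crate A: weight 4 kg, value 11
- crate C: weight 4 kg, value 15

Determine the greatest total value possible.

28

Allowing fractional choices, the relaxed optimum would be about 28.4, but items are indivisible.
crate B + crate A + crate C: weight 2 + 4 + 4 = 10 ≤ 11, value 2 + 11 + 15 = 28.
crate A + crate C: weight 4 + 4 = 8 ≤ 11, value 11 + 15 = 26.
Best is crate B, crate A, and crate C with total value 28.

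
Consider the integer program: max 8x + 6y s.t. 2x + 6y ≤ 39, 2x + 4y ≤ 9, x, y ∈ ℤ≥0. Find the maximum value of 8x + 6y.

The continuous relaxation peaks at (4.5, 0) with value 36.00; rounding to a feasible lattice point costs some objective.
(x,y)=(4,0) is feasible, giving 32.
(x,y)=(3,0) is feasible, giving 24.
Maximum is 32 at (x,y)=(4,0).

32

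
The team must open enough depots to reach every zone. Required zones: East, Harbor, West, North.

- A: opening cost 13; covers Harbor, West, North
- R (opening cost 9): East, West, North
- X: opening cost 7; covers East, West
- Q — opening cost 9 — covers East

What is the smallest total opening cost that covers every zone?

20

This is a weighted set-cover instance.
The greedy cost-per-new-zone heuristic would pick R and A for 22, but a cheaper cover exists.
Choose A and X: together they cover East, Harbor, West, North — every zone.
Total opening cost: 13 + 7 = 20.
No cover costs less than 20.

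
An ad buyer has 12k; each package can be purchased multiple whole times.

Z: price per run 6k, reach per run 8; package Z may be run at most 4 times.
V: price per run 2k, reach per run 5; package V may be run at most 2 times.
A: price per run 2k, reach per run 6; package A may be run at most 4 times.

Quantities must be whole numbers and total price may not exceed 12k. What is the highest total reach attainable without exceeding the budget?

34

A has the best ratio (6/2); taking only A gives at most 4×6 = 24 (stopped by the supply cap of 4).
Mixing does better — 2×V and 4×A: price 12 ≤ 12, reach 2·5 + 4·6 = 34.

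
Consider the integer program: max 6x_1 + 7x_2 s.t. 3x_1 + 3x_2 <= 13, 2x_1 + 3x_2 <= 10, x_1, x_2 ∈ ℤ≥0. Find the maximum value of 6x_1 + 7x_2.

(x_1,x_2)=(2,2): 3·2+3·2=12≤13, 2·2+3·2=10≤10, objective 26.
(x_1,x_2)=(3,1): 3·3+3·1=12≤13, 2·3+3·1=9≤10, objective 25.
(x_1,x_2)=(4,0): 3·4+3·0=12≤13, 2·4+3·0=8≤10, objective 24.
Maximum is 26 at (x_1,x_2)=(2,2).

26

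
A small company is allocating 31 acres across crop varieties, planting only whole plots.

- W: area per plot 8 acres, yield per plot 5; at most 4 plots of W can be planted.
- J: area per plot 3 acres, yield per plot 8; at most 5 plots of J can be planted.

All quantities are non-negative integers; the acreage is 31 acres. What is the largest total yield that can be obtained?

50

2×W and 5×J: area 31 ≤ 31, yield 2·5 + 5·8 = 50.
1×W and 5×J: area 23 ≤ 31, yield 1·5 + 5·8 = 45.
Best is 50.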